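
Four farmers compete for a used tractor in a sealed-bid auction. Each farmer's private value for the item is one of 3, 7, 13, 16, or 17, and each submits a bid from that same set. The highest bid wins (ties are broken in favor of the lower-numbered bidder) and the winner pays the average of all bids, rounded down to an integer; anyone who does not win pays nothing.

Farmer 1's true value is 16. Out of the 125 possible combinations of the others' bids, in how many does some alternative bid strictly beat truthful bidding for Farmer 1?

65

Others bid (3, 3, 3): truth gives 10; bid 3 gives 13 > 10. Violating.
Others bid (3, 3, 7): truth gives 9; bid 7 gives 11 > 9. Violating.
Others bid (3, 3, 17): truth gives 0; bid 17 gives 6 > 0. Violating.
Others bid (3, 7, 3): truth gives 9; bid 7 gives 11 > 9. Violating.
Others bid (3, 3, 13): truth gives 8; no alternative beats it.
Others bid (3, 3, 16): truth gives 7; no alternative beats it.
(Checking all 125 profiles: 65 have a profitable deviation, 60 do not.)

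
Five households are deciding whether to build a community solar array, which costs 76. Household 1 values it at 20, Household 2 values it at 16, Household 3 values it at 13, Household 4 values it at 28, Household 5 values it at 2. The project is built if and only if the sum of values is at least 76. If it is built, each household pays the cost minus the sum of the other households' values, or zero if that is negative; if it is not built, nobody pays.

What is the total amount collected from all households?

Total value 79 ≥ cost 76, so it is built.
Household 1: others sum to 59; max(0, 76 - 59) = 17.
Household 2: others sum to 63; max(0, 76 - 63) = 13.
Household 3: others sum to 66; max(0, 76 - 66) = 10.
Household 4: others sum to 51; max(0, 76 - 51) = 25.
Household 5: others sum to 77; max(0, 76 - 77) = 0.
Total collected = 17 + 13 + 10 + 25 + 0 = 65.

65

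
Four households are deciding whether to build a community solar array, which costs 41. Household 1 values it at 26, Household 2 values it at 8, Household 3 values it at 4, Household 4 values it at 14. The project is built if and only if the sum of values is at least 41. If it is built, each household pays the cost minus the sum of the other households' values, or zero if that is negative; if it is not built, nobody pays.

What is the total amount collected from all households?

18

Total value 52 ≥ cost 41, so it is built.
Household 1: others sum to 26; max(0, 41 - 26) = 15.
Household 2: others sum to 44; max(0, 41 - 44) = 0.
Household 3: others sum to 48; max(0, 41 - 48) = 0.
Household 4: others sum to 38; max(0, 41 - 38) = 3.
Total collected = 15 + 0 + 0 + 3 = 18.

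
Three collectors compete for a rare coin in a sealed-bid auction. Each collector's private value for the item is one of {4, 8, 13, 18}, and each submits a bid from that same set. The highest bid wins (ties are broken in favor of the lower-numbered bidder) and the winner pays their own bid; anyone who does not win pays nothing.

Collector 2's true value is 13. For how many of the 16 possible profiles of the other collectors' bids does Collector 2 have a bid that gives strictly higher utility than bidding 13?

Others bid (4, 4): truth gives 0; bid 8 gives 5 > 0. Violating.
Others bid (4, 8): truth gives 0; bid 8 gives 5 > 0. Violating.
Others bid (4, 13): truth gives 0; no alternative beats it.
Others bid (4, 18): truth gives 0; no alternative beats it.
(Checking all 16 profiles: 2 have a profitable deviation, 14 do not.)

2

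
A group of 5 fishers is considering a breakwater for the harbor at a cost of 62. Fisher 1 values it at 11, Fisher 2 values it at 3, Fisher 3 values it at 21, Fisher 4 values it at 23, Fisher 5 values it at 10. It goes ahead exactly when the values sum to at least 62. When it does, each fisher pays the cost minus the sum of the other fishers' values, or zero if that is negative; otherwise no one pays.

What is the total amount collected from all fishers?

Total value 68 ≥ cost 62, so it is built.
Fisher 1: others sum to 57; max(0, 62 - 57) = 5.
Fisher 2: others sum to 65; max(0, 62 - 65) = 0.
Fisher 3: others sum to 47; max(0, 62 - 47) = 15.
Fisher 4: others sum to 45; max(0, 62 - 45) = 17.
Fisher 5: others sum to 58; max(0, 62 - 58) = 4.
Total collected = 5 + 0 + 15 + 17 + 4 = 41.

41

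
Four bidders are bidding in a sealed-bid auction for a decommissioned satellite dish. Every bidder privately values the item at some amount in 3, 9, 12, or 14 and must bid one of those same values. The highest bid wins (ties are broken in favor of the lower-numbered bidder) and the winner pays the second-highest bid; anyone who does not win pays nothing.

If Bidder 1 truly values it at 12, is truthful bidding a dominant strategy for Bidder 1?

Yes

Check each profile of the others' bids and compare truth against every alternative bid.
Others bid (3, 3, 3): truth gives 9, best alternative gives 9.
Others bid (3, 3, 9): truth gives 3, best alternative gives 3.
Others bid (3, 9, 3): truth gives 3, best alternative gives 3.
Others bid (3, 9, 9): truth gives 3, best alternative gives 3.
Others bid (9, 3, 3): truth gives 3, best alternative gives 3.
Others bid (9, 3, 9): truth gives 3, best alternative gives 3.
(Remaining 58 profiles checked similarly; truth is weakly best in each.)
In every case the truthful bid is at least as good as any alternative, so it is a dominant strategy.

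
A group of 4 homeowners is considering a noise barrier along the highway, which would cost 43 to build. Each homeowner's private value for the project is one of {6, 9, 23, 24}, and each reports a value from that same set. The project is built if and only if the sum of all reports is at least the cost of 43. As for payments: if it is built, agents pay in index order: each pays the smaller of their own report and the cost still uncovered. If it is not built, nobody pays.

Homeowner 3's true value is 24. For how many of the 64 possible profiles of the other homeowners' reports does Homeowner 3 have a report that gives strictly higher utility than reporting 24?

Others report (6, 6, 9): truth gives 0; report 23 gives 1 > 0. Violating.
Others report (6, 6, 23): truth gives 0; report 9 gives 15 > 0. Violating.
Others report (6, 6, 24): truth gives 0; report 9 gives 15 > 0. Violating.
Others report (6, 9, 6): truth gives 0; report 23 gives 1 > 0. Violating.
Others report (6, 6, 6): truth gives 0; no alternative beats it.
Others report (23, 23, 6): truth gives 24; no alternative beats it.
(Checking all 64 profiles: 47 have a profitable deviation, 17 do not.)

47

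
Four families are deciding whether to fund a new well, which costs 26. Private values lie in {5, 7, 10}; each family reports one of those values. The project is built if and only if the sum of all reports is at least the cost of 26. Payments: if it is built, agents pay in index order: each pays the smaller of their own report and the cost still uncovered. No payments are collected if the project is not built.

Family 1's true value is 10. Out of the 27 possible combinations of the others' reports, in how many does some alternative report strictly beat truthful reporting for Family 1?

23

Others report (5, 5, 10): truth gives 0; report 7 gives 3 > 0. Violating.
Others report (5, 7, 7): truth gives 0; report 7 gives 3 > 0. Violating.
Others report (5, 7, 10): truth gives 0; report 5 gives 5 > 0. Violating.
Others report (5, 10, 5): truth gives 0; report 7 gives 3 > 0. Violating.
Others report (5, 5, 5): truth gives 0; no alternative beats it.
Others report (5, 5, 7): truth gives 0; no alternative beats it.
(Checking all 27 profiles: 23 have a profitable deviation, 4 do not.)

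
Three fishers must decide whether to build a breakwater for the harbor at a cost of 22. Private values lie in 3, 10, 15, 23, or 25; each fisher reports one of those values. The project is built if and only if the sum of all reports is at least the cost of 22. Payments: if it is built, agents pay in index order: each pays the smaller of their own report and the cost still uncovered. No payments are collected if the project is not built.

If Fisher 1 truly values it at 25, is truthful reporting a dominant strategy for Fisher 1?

No

Consider the case where Fisher 2 reports 3 and Fisher 3 reports 10.
Truthful report 25: project built, pays 22, utility 25 - 22 = 3.
Report 10 instead: project built, pays 10, utility 25 - 10 = 15.
Since 15 > 3, reporting 10 is strictly better here, so truthful reporting is not dominant.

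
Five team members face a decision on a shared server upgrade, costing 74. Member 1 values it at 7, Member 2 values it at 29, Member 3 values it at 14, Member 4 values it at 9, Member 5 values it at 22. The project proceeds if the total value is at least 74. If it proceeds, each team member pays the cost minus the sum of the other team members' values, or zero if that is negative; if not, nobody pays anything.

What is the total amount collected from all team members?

Total value 81 ≥ cost 74, so it is built.
Member 1: others sum to 74; max(0, 74 - 74) = 0.
Member 2: others sum to 52; max(0, 74 - 52) = 22.
Member 3: others sum to 67; max(0, 74 - 67) = 7.
Member 4: others sum to 72; max(0, 74 - 72) = 2.
Member 5: others sum to 59; max(0, 74 - 59) = 15.
Total collected = 0 + 22 + 7 + 2 + 15 = 46.

46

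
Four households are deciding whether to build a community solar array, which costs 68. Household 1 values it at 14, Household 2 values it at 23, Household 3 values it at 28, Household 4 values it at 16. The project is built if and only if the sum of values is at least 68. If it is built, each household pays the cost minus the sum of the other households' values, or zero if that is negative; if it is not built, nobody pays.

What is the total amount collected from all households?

Total value 81 ≥ cost 68, so it is built.
Household 1: others sum to 67; max(0, 68 - 67) = 1.
Household 2: others sum to 58; max(0, 68 - 58) = 10.
Household 3: others sum to 53; max(0, 68 - 53) = 15.
Household 4: others sum to 65; max(0, 68 - 65) = 3.
Total collected = 1 + 10 + 15 + 3 = 29.

29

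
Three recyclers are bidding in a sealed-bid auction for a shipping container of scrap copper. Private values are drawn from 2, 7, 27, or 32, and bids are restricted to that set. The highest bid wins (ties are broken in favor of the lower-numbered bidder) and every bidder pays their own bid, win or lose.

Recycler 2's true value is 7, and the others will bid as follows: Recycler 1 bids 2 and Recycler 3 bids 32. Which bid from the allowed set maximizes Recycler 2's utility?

Bid 2: loses but pays 2, utility -2.
Bid 7: loses but pays 7, utility -7.
Bid 27: loses but pays 27, utility -27.
Bid 32: wins, pays 32, utility 7 - 32 = -25.
The best choice is 2 with utility -2.

2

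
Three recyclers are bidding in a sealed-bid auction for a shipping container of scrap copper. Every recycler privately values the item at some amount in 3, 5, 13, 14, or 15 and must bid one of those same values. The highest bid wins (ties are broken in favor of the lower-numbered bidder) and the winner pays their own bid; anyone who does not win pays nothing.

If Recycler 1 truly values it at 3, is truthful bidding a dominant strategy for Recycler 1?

Check each profile of the others' bids and compare truth against every alternative bid.
Others bid (3, 3): truth gives 0, best alternative gives -2.
Others bid (3, 5): truth gives 0, best alternative gives -2.
Others bid (5, 3): truth gives 0, best alternative gives -2.
Others bid (5, 5): truth gives 0, best alternative gives -2.
Others bid (3, 13): truth gives 0, best alternative gives 0.
Others bid (3, 14): truth gives 0, best alternative gives 0.
(Remaining 19 profiles checked similarly; truth is weakly best in each.)
In every case the truthful bid is at least as good as any alternative, so it is a dominant strategy.

Yes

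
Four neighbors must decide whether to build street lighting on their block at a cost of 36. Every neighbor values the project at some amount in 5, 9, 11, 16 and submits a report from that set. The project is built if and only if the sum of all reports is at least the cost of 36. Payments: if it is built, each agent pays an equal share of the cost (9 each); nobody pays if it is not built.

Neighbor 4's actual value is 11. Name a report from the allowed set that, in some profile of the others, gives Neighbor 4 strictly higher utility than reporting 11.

16

Suppose Neighbor 1 reports 5, Neighbor 2 reports 5 and Neighbor 3 reports 11.
Report 11: project not built, utility 0.
Report 16: project built, pays 9, utility 11 - 9 = 2.
So reporting 16 beats truth here (2 > 0).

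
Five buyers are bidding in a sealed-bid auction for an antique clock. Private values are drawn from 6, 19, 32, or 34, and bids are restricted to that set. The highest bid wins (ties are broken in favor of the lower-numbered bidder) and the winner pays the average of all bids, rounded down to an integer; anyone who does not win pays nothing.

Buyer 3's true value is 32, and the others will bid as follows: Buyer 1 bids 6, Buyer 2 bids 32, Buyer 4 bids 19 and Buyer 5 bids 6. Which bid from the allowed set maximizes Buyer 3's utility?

34

Bid 6: loses, pays 0, utility 0.
Bid 19: loses, pays 0, utility 0.
Bid 32: loses, pays 0, utility 0.
Bid 34: wins, pays 19, utility 32 - 19 = 13.
The best choice is 34 with utility 13.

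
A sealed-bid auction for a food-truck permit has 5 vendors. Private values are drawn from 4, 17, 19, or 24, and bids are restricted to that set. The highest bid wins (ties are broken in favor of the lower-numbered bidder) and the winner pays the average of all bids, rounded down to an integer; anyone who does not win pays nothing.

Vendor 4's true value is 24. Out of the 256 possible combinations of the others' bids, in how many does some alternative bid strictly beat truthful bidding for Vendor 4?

24

Others bid (4, 4, 4, 4): truth gives 16; bid 17 gives 18 > 16. Violating.
Others bid (4, 4, 4, 17): truth gives 14; bid 17 gives 15 > 14. Violating.
Others bid (4, 4, 4, 19): truth gives 13; bid 19 gives 14 > 13. Violating.
Others bid (4, 4, 17, 4): truth gives 14; bid 19 gives 15 > 14. Violating.
Others bid (4, 4, 4, 24): truth gives 12; no alternative beats it.
Others bid (4, 4, 17, 24): truth gives 10; no alternative beats it.
(Checking all 256 profiles: 24 have a profitable deviation, 232 do not.)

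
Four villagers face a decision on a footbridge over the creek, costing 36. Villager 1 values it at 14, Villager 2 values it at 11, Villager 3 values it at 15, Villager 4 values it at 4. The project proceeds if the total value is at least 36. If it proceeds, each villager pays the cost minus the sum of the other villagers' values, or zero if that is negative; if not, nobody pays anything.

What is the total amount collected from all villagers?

16

Total value 44 ≥ cost 36, so it is built.
Villager 1: others sum to 30; max(0, 36 - 30) = 6.
Villager 2: others sum to 33; max(0, 36 - 33) = 3.
Villager 3: others sum to 29; max(0, 36 - 29) = 7.
Villager 4: others sum to 40; max(0, 36 - 40) = 0.
Total collected = 6 + 3 + 7 + 0 = 16.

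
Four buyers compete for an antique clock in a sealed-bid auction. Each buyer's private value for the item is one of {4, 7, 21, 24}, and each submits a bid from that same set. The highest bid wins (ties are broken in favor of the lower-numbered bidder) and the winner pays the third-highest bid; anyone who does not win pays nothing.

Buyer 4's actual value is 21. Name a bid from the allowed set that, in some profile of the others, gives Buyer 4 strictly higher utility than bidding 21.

24

Suppose Buyer 1 bids 4, Buyer 2 bids 4 and Buyer 3 bids 21.
Bid 21: loses, pays 0, utility 0.
Bid 24: wins, pays 4, utility 21 - 4 = 17.
So bidding 24 beats truth here (17 > 0).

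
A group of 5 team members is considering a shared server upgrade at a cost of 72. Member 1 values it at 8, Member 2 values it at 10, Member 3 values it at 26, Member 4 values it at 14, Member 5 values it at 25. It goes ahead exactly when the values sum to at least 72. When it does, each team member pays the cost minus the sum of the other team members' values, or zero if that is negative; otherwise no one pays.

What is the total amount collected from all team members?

32

Total value 83 ≥ cost 72, so it is built.
Member 1: others sum to 75; max(0, 72 - 75) = 0.
Member 2: others sum to 73; max(0, 72 - 73) = 0.
Member 3: others sum to 57; max(0, 72 - 57) = 15.
Member 4: others sum to 69; max(0, 72 - 69) = 3.
Member 5: others sum to 58; max(0, 72 - 58) = 14.
Total collected = 0 + 0 + 15 + 3 + 14 = 32.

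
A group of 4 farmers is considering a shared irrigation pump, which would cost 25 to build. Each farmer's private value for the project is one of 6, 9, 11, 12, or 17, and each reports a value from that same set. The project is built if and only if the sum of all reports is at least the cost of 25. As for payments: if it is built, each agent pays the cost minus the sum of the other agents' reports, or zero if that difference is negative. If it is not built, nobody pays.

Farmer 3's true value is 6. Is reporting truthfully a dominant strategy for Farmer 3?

Yes

Check each profile of the others' reports and compare truth against every alternative report.
Others report (6, 6, 6): truth gives 0, best alternative gives -1.
Others report (6, 6, 17): truth gives 6, best alternative gives 6.
Others report (6, 9, 11): truth gives 6, best alternative gives 6.
Others report (6, 9, 12): truth gives 6, best alternative gives 6.
Others report (6, 9, 17): truth gives 6, best alternative gives 6.
Others report (6, 11, 9): truth gives 6, best alternative gives 6.
(Remaining 119 profiles checked similarly; truth is weakly best in each.)
In every case the truthful report is at least as good as any alternative, so it is a dominant strategy.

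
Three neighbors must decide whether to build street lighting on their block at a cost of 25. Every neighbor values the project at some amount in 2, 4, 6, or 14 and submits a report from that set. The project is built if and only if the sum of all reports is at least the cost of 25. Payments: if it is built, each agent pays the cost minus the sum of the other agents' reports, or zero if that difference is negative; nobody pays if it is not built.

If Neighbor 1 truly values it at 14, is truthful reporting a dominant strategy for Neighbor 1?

Yes

Check each profile of the others' reports and compare truth against every alternative report.
Others report (4, 14): truth gives 7, best alternative gives 0.
Others report (14, 4): truth gives 7, best alternative gives 0.
Others report (2, 14): truth gives 5, best alternative gives 0.
Others report (14, 2): truth gives 5, best alternative gives 0.
Others report (6, 6): truth gives 1, best alternative gives 0.
Others report (14, 14): truth gives 14, best alternative gives 14.
(Remaining 10 profiles checked similarly; truth is weakly best in each.)
In every case the truthful report is at least as good as any alternative, so it is a dominant strategy.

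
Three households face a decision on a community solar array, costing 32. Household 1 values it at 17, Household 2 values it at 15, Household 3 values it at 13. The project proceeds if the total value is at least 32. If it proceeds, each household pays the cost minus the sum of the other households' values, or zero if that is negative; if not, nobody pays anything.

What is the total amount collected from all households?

6

Total value 45 ≥ cost 32, so it is built.
Household 1: others sum to 28; max(0, 32 - 28) = 4.
Household 2: others sum to 30; max(0, 32 - 30) = 2.
Household 3: others sum to 32; max(0, 32 - 32) = 0.
Total collected = 4 + 2 + 0 = 6.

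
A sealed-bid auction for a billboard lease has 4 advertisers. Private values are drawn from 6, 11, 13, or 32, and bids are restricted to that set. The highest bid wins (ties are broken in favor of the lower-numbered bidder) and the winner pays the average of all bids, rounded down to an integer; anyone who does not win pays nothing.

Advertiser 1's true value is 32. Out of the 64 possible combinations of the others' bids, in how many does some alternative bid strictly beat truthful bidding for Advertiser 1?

Others bid (6, 6, 6): truth gives 20; bid 6 gives 26 > 20. Violating.
Others bid (6, 6, 11): truth gives 19; bid 11 gives 24 > 19. Violating.
Others bid (6, 6, 13): truth gives 18; bid 13 gives 23 > 18. Violating.
Others bid (6, 11, 6): truth gives 19; bid 11 gives 24 > 19. Violating.
Others bid (6, 6, 32): truth gives 13; no alternative beats it.
Others bid (6, 11, 32): truth gives 12; no alternative beats it.
(Checking all 64 profiles: 27 have a profitable deviation, 37 do not.)

27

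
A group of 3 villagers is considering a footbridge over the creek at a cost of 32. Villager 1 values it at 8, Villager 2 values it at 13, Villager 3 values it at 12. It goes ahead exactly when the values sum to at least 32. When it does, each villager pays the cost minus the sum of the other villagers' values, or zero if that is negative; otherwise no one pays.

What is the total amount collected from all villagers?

Total value 33 ≥ cost 32, so it is built.
Villager 1: others sum to 25; max(0, 32 - 25) = 7.
Villager 2: others sum to 20; max(0, 32 - 20) = 12.
Villager 3: others sum to 21; max(0, 32 - 21) = 11.
Total collected = 7 + 12 + 11 = 30.

30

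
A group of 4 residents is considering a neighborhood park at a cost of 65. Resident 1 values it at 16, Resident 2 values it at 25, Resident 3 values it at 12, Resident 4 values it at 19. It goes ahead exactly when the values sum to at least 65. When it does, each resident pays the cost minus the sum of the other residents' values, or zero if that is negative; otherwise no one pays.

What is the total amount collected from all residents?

Total value 72 ≥ cost 65, so it is built.
Resident 1: others sum to 56; max(0, 65 - 56) = 9.
Resident 2: others sum to 47; max(0, 65 - 47) = 18.
Resident 3: others sum to 60; max(0, 65 - 60) = 5.
Resident 4: others sum to 53; max(0, 65 - 53) = 12.
Total collected = 9 + 18 + 5 + 12 = 44.

44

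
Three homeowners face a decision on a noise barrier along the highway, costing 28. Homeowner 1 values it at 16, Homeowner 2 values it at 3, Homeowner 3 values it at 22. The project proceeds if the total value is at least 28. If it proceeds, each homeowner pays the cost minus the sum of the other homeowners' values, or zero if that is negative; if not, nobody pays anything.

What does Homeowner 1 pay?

Total value 41 ≥ cost 28, so the project is built.
The other homeowners' values sum to 25.
Cost minus that sum is 28 - 25 = 3.

3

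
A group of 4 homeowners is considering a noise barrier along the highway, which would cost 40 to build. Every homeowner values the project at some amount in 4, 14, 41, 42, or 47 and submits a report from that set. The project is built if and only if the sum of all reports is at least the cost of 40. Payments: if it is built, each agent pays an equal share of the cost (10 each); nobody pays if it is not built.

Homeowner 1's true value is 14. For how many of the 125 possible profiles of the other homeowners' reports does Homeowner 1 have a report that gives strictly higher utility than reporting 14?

Others report (4, 4, 4): truth gives 0; report 41 gives 4 > 0. Violating.
Others report (4, 4, 14): truth gives 0; report 41 gives 4 > 0. Violating.
Others report (4, 14, 4): truth gives 0; report 41 gives 4 > 0. Violating.
Others report (14, 4, 4): truth gives 0; report 41 gives 4 > 0. Violating.
Others report (4, 4, 41): truth gives 4; no alternative beats it.
Others report (4, 4, 42): truth gives 4; no alternative beats it.
(Checking all 125 profiles: 4 have a profitable deviation, 121 do not.)

4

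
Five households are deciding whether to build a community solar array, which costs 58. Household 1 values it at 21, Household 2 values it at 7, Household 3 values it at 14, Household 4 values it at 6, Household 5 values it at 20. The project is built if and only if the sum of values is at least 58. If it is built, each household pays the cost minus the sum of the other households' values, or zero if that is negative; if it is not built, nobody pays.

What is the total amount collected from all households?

25

Total value 68 ≥ cost 58, so it is built.
Household 1: others sum to 47; max(0, 58 - 47) = 11.
Household 2: others sum to 61; max(0, 58 - 61) = 0.
Household 3: others sum to 54; max(0, 58 - 54) = 4.
Household 4: others sum to 62; max(0, 58 - 62) = 0.
Household 5: others sum to 48; max(0, 58 - 48) = 10.
Total collected = 11 + 0 + 4 + 0 + 10 = 25.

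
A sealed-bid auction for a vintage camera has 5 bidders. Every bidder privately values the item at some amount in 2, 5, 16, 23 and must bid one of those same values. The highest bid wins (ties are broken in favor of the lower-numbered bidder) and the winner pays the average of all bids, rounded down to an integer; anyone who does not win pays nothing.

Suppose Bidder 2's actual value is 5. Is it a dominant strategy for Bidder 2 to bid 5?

Check each profile of the others' bids and compare truth against every alternative bid.
Others bid (2, 2, 2, 2): truth gives 3, best alternative gives 1.
Others bid (2, 2, 2, 5): truth gives 2, best alternative gives 0.
Others bid (2, 2, 5, 2): truth gives 2, best alternative gives 0.
Others bid (2, 2, 5, 5): truth gives 2, best alternative gives 0.
Others bid (2, 5, 2, 2): truth gives 2, best alternative gives 0.
Others bid (2, 5, 2, 5): truth gives 2, best alternative gives 0.
(Remaining 250 profiles checked similarly; truth is weakly best in each.)
In every case the truthful bid is at least as good as any alternative, so it is a dominant strategy.

Yes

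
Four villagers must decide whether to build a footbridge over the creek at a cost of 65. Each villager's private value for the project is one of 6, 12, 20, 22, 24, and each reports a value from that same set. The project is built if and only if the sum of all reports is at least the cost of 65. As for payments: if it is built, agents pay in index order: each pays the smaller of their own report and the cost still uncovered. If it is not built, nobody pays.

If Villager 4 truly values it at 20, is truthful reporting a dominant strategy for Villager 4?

Yes

Check each profile of the others' reports and compare truth against every alternative report.
Others report (20, 22, 24): truth gives 20, best alternative gives 20.
Others report (20, 24, 22): truth gives 20, best alternative gives 20.
Others report (20, 24, 24): truth gives 20, best alternative gives 20.
Others report (22, 20, 24): truth gives 20, best alternative gives 20.
Others report (22, 22, 22): truth gives 20, best alternative gives 20.
Others report (22, 22, 24): truth gives 20, best alternative gives 20.
(Remaining 119 profiles checked similarly; truth is weakly best in each.)
In every case the truthful report is at least as good as any alternative, so it is a dominant strategy.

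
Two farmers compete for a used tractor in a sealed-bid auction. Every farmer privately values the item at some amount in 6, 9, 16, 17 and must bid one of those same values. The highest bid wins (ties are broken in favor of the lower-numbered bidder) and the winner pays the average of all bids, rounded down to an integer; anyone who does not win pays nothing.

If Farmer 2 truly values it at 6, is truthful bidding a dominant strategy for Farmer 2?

Check each profile of the others' bids and compare truth against every alternative bid.
Others bid (6): truth gives 0, best alternative gives -1.
Others bid (9): truth gives 0, best alternative gives 0.
Others bid (16): truth gives 0, best alternative gives 0.
Others bid (17): truth gives 0, best alternative gives 0.
In every case the truthful bid is at least as good as any alternative, so it is a dominant strategy.

Yes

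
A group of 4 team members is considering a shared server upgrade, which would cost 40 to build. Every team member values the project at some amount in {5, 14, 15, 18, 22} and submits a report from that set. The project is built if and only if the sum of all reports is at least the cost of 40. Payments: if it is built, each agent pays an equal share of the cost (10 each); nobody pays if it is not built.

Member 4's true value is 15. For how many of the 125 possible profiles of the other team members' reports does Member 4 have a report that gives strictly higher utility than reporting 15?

Others report (5, 5, 14): truth gives 0; report 18 gives 5 > 0. Violating.
Others report (5, 14, 5): truth gives 0; report 18 gives 5 > 0. Violating.
Others report (14, 5, 5): truth gives 0; report 18 gives 5 > 0. Violating.
Others report (5, 5, 5): truth gives 0; no alternative beats it.
Others report (5, 5, 15): truth gives 5; no alternative beats it.
(Checking all 125 profiles: 3 have a profitable deviation, 122 do not.)

3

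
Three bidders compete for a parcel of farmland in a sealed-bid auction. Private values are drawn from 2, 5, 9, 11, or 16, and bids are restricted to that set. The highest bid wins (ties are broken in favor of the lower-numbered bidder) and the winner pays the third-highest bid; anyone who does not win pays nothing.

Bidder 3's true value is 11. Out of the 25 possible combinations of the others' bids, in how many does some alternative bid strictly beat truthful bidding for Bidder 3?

6

Others bid (2, 11): truth gives 0; bid 16 gives 9 > 0. Violating.
Others bid (5, 11): truth gives 0; bid 16 gives 6 > 0. Violating.
Others bid (9, 11): truth gives 0; bid 16 gives 2 > 0. Violating.
Others bid (11, 2): truth gives 0; bid 16 gives 9 > 0. Violating.
Others bid (2, 2): truth gives 9; no alternative beats it.
Others bid (2, 5): truth gives 9; no alternative beats it.
(Checking all 25 profiles: 6 have a profitable deviation, 19 do not.)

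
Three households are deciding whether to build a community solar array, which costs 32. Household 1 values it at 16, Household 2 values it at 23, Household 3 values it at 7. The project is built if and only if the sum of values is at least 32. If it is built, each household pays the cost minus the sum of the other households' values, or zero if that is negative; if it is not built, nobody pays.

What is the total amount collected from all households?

Total value 46 ≥ cost 32, so it is built.
Household 1: others sum to 30; max(0, 32 - 30) = 2.
Household 2: others sum to 23; max(0, 32 - 23) = 9.
Household 3: others sum to 39; max(0, 32 - 39) = 0.
Total collected = 2 + 9 + 0 = 11.

11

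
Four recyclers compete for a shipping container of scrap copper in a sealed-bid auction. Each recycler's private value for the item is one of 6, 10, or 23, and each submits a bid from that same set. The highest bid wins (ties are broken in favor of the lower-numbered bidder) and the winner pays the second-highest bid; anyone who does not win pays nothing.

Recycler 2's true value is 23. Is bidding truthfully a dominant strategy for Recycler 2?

Yes

Check each profile of the others' bids and compare truth against every alternative bid.
Others bid (10, 6, 6): truth gives 13, best alternative gives 0.
Others bid (10, 6, 10): truth gives 13, best alternative gives 0.
Others bid (10, 10, 6): truth gives 13, best alternative gives 0.
Others bid (10, 10, 10): truth gives 13, best alternative gives 0.
Others bid (6, 6, 6): truth gives 17, best alternative gives 17.
Others bid (6, 6, 10): truth gives 13, best alternative gives 13.
(Remaining 21 profiles checked similarly; truth is weakly best in each.)
In every case the truthful bid is at least as good as any alternative, so it is a dominant strategy.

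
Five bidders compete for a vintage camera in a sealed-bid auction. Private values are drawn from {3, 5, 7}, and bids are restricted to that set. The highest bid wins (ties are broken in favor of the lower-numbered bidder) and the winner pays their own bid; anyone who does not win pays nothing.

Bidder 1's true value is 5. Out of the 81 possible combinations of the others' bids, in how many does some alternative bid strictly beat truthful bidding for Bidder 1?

1

Others bid (3, 3, 3, 3): truth gives 0; bid 3 gives 2 > 0. Violating.
Others bid (3, 3, 3, 5): truth gives 0; no alternative beats it.
Others bid (3, 3, 3, 7): truth gives 0; no alternative beats it.
(Checking all 81 profiles: 1 has a profitable deviation, 80 do not.)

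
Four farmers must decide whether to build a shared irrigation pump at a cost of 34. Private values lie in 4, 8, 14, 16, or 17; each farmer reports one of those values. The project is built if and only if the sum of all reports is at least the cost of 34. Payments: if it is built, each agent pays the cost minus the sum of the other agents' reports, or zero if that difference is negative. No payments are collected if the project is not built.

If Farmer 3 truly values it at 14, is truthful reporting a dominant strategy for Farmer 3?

Check each profile of the others' reports and compare truth against every alternative report.
Others report (4, 14, 16): truth gives 14, best alternative gives 14.
Others report (4, 14, 17): truth gives 14, best alternative gives 14.
Others report (4, 16, 14): truth gives 14, best alternative gives 14.
Others report (4, 16, 16): truth gives 14, best alternative gives 14.
Others report (4, 16, 17): truth gives 14, best alternative gives 14.
Others report (4, 17, 14): truth gives 14, best alternative gives 14.
(Remaining 119 profiles checked similarly; truth is weakly best in each.)
In every case the truthful report is at least as good as any alternative, so it is a dominant strategy.

Yes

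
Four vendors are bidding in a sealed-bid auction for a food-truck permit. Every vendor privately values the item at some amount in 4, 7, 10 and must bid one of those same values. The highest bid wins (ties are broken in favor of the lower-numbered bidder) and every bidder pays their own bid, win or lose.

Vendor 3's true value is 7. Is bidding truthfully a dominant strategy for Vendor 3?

Consider the case where Vendor 1 bids 4, Vendor 2 bids 4 and Vendor 4 bids 10.
Truthful bid 7: loses but pays 7, utility -7.
Bid 4 instead: loses but pays 4, utility -4.
Since -4 > -7, bidding 4 is strictly better here, so truthful bidding is not dominant.

No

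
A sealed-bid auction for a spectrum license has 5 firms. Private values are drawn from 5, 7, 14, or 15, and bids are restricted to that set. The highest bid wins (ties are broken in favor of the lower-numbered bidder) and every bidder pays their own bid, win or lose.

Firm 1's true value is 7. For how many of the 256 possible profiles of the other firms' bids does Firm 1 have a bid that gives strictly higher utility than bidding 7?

241

Others bid (5, 5, 5, 5): truth gives 0; bid 5 gives 2 > 0. Violating.
Others bid (5, 5, 5, 14): truth gives -7; bid 5 gives -5 > -7. Violating.
Others bid (5, 5, 5, 15): truth gives -7; bid 5 gives -5 > -7. Violating.
Others bid (5, 5, 7, 14): truth gives -7; bid 5 gives -5 > -7. Violating.
Others bid (5, 5, 5, 7): truth gives 0; no alternative beats it.
Others bid (5, 5, 7, 5): truth gives 0; no alternative beats it.
(Checking all 256 profiles: 241 have a profitable deviation, 15 do not.)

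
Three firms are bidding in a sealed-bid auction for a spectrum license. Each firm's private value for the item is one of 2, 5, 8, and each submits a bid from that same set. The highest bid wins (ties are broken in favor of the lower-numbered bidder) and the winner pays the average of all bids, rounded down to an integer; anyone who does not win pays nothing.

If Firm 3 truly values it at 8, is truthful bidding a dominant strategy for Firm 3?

Consider the case where Firm 1 bids 2 and Firm 2 bids 2.
Truthful bid 8: wins, pays 4, utility 8 - 4 = 4.
Bid 5 instead: wins, pays 3, utility 8 - 3 = 5.
Since 5 > 4, bidding 5 is strictly better here, so truthful bidding is not dominant.

No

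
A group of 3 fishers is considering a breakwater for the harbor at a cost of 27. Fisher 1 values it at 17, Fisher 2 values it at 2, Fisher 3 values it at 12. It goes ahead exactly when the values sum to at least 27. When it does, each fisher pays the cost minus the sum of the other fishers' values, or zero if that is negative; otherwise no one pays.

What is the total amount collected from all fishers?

Total value 31 ≥ cost 27, so it is built.
Fisher 1: others sum to 14; max(0, 27 - 14) = 13.
Fisher 2: others sum to 29; max(0, 27 - 29) = 0.
Fisher 3: others sum to 19; max(0, 27 - 19) = 8.
Total collected = 13 + 0 + 8 = 21.

21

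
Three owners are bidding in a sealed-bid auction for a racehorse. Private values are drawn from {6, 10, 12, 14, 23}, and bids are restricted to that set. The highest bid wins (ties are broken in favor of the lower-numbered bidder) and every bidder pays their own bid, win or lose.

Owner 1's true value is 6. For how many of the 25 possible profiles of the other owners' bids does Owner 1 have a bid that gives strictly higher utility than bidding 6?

Others bid (6, 10): truth gives -6; bid 10 gives -4 > -6. Violating.
Others bid (10, 6): truth gives -6; bid 10 gives -4 > -6. Violating.
Others bid (10, 10): truth gives -6; bid 10 gives -4 > -6. Violating.
Others bid (6, 6): truth gives 0; no alternative beats it.
Others bid (6, 12): truth gives -6; no alternative beats it.
(Checking all 25 profiles: 3 have a profitable deviation, 22 do not.)

3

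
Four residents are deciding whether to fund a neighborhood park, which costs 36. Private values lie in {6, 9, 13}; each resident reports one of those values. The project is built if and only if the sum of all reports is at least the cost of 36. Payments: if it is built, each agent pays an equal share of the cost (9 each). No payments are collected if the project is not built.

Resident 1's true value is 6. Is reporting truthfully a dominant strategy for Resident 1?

Check each profile of the others' reports and compare truth against every alternative report.
Others report (6, 9, 13): truth gives 0, best alternative gives -3.
Others report (6, 13, 9): truth gives 0, best alternative gives -3.
Others report (9, 6, 13): truth gives 0, best alternative gives -3.
Others report (9, 9, 9): truth gives 0, best alternative gives -3.
Others report (9, 13, 6): truth gives 0, best alternative gives -3.
Others report (13, 6, 9): truth gives 0, best alternative gives -3.
(Remaining 21 profiles checked similarly; truth is weakly best in each.)
In every case the truthful report is at least as good as any alternative, so it is a dominant strategy.

Yes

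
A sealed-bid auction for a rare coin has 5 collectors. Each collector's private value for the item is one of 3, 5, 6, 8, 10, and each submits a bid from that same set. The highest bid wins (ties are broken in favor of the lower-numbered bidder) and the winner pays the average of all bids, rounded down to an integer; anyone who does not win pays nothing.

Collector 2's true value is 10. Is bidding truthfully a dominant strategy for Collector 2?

No

Consider the case where Collector 1 bids 3, Collector 3 bids 3, Collector 4 bids 3 and Collector 5 bids 3.
Truthful bid 10: wins, pays 4, utility 10 - 4 = 6.
Bid 5 instead: wins, pays 3, utility 10 - 3 = 7.
Since 7 > 6, bidding 5 is strictly better here, so truthful bidding is not dominant.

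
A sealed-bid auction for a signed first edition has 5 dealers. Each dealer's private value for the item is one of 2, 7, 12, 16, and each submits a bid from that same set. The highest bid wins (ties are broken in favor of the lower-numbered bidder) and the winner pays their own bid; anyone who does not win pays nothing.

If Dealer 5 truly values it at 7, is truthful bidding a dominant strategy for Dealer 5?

Yes

Check each profile of the others' bids and compare truth against every alternative bid.
Others bid (2, 2, 2, 2): truth gives 0, best alternative gives 0.
Others bid (2, 2, 2, 7): truth gives 0, best alternative gives 0.
Others bid (2, 2, 2, 12): truth gives 0, best alternative gives 0.
Others bid (2, 2, 2, 16): truth gives 0, best alternative gives 0.
Others bid (2, 2, 7, 2): truth gives 0, best alternative gives 0.
Others bid (2, 2, 7, 7): truth gives 0, best alternative gives 0.
(Remaining 250 profiles checked similarly; truth is weakly best in each.)
In every case the truthful bid is at least as good as any alternative, so it is a dominant strategy.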